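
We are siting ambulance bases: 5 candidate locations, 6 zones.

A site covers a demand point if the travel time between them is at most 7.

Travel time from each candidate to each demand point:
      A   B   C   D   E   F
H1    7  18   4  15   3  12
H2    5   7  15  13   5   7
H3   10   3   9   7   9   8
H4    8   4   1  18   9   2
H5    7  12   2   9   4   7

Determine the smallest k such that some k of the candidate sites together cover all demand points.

2

Coverage sets (demand points within 7 of each site):
  H1: {A, C, E}
  H2: {A, B, E, F}
  H3: {B, D}
  H4: {B, C, F}
  H5: {A, C, E, F}
No single site covers all 6 demand points.
But {H3, H5} covers everything, so the minimum is 2.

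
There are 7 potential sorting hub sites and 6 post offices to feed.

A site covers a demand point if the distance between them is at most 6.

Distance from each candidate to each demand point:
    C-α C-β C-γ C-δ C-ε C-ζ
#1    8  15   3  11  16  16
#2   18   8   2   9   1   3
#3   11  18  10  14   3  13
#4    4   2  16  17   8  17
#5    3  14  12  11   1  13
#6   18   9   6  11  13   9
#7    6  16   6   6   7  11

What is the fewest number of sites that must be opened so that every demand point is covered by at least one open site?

Coverage sets (demand points within 6 of each site):
  #1: {C-γ}
  #2: {C-γ, C-ε, C-ζ}
  #3: {C-ε}
  #4: {C-α, C-β}
  #5: {C-α, C-ε}
  #6: {C-γ}
  #7: {C-α, C-γ, C-δ}
No 2 sites suffice: every size-2 union leaves at least one demand point uncovered.
But {#2, #4, #7} covers everything, so the minimum is 3.

3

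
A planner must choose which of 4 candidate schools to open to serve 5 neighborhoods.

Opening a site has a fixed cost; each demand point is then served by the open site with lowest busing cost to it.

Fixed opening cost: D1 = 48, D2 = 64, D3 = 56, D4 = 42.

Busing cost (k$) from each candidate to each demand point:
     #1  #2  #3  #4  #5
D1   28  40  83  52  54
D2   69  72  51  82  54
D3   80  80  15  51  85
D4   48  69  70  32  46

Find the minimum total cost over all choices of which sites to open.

292

Open {D1, D3}: assign each demand point to its cheapest open site.
  #1→D1 28, #2→D1 40, #3→D3 15, #4→D3 51, #5→D1 54
  busing cost 188, fixed 104 → total 292.
Compare {D1}: busing cost 257 + fixed 48 = 305.
Compare {D1, D4}: busing cost 216 + fixed 90 = 306.
Compare {D4}: busing cost 265 + fixed 42 = 307.
All other subsets cost ≥ 305. Minimum total cost: 292.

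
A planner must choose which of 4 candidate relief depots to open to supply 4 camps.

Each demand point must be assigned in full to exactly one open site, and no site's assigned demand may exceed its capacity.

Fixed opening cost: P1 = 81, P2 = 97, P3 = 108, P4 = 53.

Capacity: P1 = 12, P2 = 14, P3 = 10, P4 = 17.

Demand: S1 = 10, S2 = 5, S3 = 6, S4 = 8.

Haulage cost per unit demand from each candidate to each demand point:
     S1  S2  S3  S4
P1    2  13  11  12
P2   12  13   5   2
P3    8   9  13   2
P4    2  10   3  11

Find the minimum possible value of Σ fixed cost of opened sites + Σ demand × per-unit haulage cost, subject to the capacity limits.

266

Open {P2, P4}; cheapest assignment that respects the capacities:
  P2 (cap 14, load 14): S3, S4 — cost 6×5 + 8×2 = 46
  P4 (cap 17, load 15): S1, S2 — cost 10×2 + 5×10 = 70
  Shipping 116, fixed 150 → total 266.
  Any other capacity-feasible assignment to {P2, P4} ships for at least 116.
Compare {P1, P2, P4}: its best feasible assignment gives total 335.
Compare {P1, P3, P4}: its best feasible assignment gives total 346.
Every other set of open sites that can feasibly serve all demand totals ≥ 335 even under its best assignment. Minimum: 266.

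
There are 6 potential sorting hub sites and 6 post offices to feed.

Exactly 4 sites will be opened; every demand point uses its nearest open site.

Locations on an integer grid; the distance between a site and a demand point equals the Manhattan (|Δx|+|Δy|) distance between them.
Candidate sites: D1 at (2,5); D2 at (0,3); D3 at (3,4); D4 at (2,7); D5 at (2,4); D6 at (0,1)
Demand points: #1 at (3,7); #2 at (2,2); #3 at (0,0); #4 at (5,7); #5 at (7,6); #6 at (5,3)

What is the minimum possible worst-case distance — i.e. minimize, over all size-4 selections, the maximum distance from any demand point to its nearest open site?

6

Open {D1, D2, D3, D4}.
  Farthest demand point is #5 at distance 6 (to D1); all others are ≤ 6.
With {D1, D2, D3, D5} the worst case is 6.
With {D1, D2, D3, D6} the worst case is 6.
No size-4 selection achieves below 6.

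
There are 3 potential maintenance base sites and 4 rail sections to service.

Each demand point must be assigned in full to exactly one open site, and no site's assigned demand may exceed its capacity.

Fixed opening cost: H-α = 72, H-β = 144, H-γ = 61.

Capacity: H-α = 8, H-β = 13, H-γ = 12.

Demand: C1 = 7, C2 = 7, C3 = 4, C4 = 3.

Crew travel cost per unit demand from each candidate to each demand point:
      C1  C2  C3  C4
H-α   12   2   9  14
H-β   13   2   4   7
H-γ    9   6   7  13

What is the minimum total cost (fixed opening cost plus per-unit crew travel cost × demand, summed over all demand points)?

Open {H-β, H-γ}; cheapest assignment that respects the capacities:
  H-β (cap 13, load 10): C2, C4 — cost 7×2 + 3×7 = 35
  H-γ (cap 12, load 11): C1, C3 — cost 7×9 + 4×7 = 91
  Shipping 126, fixed 205 → total 331.
  Any other capacity-feasible assignment to {H-β, H-γ} ships for at least 126.
Compare {H-α, H-β, H-γ}: its best feasible assignment gives total 391.
Every other set of open sites that can feasibly serve all demand totals ≥ 391 even under its best assignment. Minimum: 331.

331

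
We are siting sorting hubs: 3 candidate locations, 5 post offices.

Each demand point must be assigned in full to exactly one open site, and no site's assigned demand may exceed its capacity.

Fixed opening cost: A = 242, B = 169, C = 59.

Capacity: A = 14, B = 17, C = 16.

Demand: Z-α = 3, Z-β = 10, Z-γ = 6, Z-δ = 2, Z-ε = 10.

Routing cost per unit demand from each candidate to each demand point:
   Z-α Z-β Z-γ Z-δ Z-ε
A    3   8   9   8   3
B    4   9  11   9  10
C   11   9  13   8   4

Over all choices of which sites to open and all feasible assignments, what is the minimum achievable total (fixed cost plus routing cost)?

Open {B, C}; cheapest assignment that respects the capacities:
  B (cap 17, load 15): Z-α, Z-β, Z-δ — cost 3×4 + 10×9 + 2×9 = 120
  C (cap 16, load 16): Z-γ, Z-ε — cost 6×13 + 10×4 = 118
  Shipping 238, fixed 228 → total 466.
  Any other capacity-feasible assignment to {B, C} ships for at least 238.
Compare {A, B, C}: its best feasible assignment gives total 679.
Every other set of open sites that can feasibly serve all demand totals ≥ 679 even under its best assignment. Minimum: 466.

466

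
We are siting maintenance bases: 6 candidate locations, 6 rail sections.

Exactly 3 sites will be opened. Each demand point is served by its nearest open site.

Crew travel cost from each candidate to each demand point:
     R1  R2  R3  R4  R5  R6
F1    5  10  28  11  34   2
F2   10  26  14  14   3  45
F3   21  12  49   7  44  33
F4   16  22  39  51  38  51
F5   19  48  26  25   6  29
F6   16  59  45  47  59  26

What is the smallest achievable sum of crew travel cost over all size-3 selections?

Open {F1, F2, F3}.
  R1→F1 5, R2→F1 10, R3→F2 14, R4→F3 7, R5→F2 3, R6→F1 2  ⇒ total 41.
Compare {F1, F2, F4}: total 45.
Compare {F1, F2, F5}: total 45.
No size-3 selection does better; minimum is 41.

41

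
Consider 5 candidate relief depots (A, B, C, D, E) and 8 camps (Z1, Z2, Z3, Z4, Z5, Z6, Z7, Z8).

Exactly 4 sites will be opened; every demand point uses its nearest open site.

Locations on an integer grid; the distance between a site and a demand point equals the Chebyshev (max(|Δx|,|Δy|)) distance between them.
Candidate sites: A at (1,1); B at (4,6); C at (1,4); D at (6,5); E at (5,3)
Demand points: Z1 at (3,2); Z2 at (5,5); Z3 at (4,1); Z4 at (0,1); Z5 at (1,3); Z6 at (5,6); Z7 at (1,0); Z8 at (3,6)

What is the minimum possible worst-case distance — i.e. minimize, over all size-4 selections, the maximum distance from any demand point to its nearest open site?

Open {A, B, C, E}.
  Farthest demand point is Z1 at distance 2 (to A); all others are ≤ 2.
With {A, B, D, E} the worst case is 2.
With {A, C, D, E} the worst case is 2.
No size-4 selection achieves below 2.

2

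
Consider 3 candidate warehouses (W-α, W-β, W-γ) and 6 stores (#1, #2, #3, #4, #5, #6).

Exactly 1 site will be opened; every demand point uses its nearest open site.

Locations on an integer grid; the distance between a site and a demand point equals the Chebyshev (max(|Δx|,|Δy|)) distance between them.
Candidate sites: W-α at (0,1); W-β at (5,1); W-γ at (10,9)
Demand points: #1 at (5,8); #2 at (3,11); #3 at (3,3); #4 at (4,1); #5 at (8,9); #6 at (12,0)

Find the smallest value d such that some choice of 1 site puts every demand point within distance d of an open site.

9

Open {W-γ}.
  Farthest demand point is #6 at distance 9 (to W-γ); all others are ≤ 9.
With {W-β} the worst case is 10.
With {W-α} the worst case is 12.
No size-1 selection achieves below 9.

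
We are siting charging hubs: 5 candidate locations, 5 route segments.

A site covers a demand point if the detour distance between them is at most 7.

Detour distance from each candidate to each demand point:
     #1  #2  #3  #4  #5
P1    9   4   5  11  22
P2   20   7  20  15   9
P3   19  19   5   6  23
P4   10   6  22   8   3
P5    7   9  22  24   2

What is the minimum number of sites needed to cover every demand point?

Coverage sets (demand points within 7 of each site):
  P1: {#2, #3}
  P2: {#2}
  P3: {#3, #4}
  P4: {#2, #5}
  P5: {#1, #5}
No 2 sites suffice: every size-2 union leaves at least one demand point uncovered.
But {P1, P3, P5} covers everything, so the minimum is 3.

3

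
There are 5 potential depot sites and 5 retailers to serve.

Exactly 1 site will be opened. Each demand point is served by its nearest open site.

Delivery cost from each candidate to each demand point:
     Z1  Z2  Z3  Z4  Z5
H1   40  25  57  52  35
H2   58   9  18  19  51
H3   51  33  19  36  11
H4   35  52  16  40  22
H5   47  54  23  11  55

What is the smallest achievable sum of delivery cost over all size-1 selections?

150

Open {H3}.
  Z1→H3 51, Z2→H3 33, Z3→H3 19, Z4→H3 36, Z5→H3 11  ⇒ total 150.
Compare {H2}: total 155.
Compare {H4}: total 165.
No size-1 selection does better; minimum is 150.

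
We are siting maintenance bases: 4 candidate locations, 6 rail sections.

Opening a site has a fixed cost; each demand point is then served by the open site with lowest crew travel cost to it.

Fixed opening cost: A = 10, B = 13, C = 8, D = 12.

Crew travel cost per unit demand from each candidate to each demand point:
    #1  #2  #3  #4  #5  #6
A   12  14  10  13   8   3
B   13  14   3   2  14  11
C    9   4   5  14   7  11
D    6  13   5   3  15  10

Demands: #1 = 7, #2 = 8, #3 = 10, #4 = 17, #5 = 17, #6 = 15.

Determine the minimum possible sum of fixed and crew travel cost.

345

Open {A, B, C, D}: assign each demand point to its cheapest open site.
  #1→D 7×6=42, #2→C 8×4=32, #3→B 10×3=30, #4→B 17×2=34, #5→C 17×7=119, #6→A 15×3=45
  crew travel cost 302, fixed 43 → total 345.
Compare {A, B, C}: crew travel cost 323 + fixed 31 = 354.
Compare {A, C, D}: crew travel cost 339 + fixed 30 = 369.
Compare {A, B, D}: crew travel cost 391 + fixed 35 = 426.
All other subsets cost ≥ 354. Minimum total cost: 345.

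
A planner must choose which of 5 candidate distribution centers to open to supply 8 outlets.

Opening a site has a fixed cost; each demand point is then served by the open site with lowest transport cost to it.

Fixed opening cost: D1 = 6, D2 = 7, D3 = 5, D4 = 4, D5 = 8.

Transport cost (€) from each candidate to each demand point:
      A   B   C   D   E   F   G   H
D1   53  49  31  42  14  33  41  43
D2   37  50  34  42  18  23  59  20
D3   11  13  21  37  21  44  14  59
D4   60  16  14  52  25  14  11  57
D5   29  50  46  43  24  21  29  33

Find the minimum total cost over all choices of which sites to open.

154

Open {D2, D3, D4}: assign each demand point to its cheapest open site.
  A→D3 11, B→D3 13, C→D4 14, D→D3 37, E→D2 18, F→D4 14, G→D4 11, H→D2 20
  transport cost 138, fixed 16 → total 154.
Compare {D1, D2, D3, D4}: transport cost 134 + fixed 22 = 156.
Compare {D2, D3, D4, D5}: transport cost 138 + fixed 24 = 162.
Compare {D1, D2, D3, D4, D5}: transport cost 134 + fixed 30 = 164.
All other subsets cost ≥ 156. Minimum total cost: 154.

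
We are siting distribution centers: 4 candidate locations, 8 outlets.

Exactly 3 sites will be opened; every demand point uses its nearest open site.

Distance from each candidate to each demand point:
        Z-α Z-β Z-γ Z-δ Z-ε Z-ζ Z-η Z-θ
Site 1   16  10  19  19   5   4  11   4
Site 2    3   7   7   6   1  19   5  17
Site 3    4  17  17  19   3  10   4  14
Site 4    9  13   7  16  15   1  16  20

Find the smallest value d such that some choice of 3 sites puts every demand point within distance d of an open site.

Open {Site 1, Site 2, Site 3}.
  Farthest demand point is Z-β at distance 7 (to Site 2); all others are ≤ 7.
With {Site 1, Site 2, Site 4} the worst case is 7.
With {Site 2, Site 3, Site 4} the worst case is 14.
No size-3 selection achieves below 7.

7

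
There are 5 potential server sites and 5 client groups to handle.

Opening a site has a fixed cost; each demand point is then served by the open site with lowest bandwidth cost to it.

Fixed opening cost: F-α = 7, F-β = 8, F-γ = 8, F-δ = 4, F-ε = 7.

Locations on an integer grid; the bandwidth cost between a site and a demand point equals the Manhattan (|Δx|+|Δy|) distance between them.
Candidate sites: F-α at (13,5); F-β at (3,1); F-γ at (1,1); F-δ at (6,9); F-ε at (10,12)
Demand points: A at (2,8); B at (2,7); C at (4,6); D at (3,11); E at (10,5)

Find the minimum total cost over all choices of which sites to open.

Open {F-δ}: assign each demand point to its cheapest open site.
  A→F-δ 5, B→F-δ 6, C→F-δ 5, D→F-δ 5, E→F-δ 8
  bandwidth cost 29, fixed 4 → total 33.
Compare {F-α, F-δ}: bandwidth cost 24 + fixed 11 = 35.
Compare {F-δ, F-ε}: bandwidth cost 28 + fixed 11 = 39.
Compare {F-β, F-δ}: bandwidth cost 29 + fixed 12 = 41.
All other subsets cost ≥ 35. Minimum total cost: 33.

33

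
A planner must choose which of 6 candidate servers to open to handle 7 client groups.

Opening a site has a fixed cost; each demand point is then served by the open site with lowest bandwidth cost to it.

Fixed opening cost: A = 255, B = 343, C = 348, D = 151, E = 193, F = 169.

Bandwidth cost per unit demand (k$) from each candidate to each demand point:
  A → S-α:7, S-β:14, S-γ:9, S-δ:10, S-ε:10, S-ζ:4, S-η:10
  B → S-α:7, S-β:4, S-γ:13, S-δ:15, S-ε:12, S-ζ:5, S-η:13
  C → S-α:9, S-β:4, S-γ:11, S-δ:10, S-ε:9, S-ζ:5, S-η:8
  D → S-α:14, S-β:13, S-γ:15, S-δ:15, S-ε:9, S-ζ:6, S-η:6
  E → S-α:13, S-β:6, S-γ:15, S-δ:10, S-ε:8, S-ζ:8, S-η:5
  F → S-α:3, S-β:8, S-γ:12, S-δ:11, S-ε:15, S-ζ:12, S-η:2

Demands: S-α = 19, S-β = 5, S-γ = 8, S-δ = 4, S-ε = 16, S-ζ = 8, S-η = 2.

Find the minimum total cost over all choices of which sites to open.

746

Open {F}: assign each demand point to its cheapest open site.
  S-α→F 19×3=57, S-β→F 5×8=40, S-γ→F 8×12=96, S-δ→F 4×11=44, S-ε→F 16×15=240, S-ζ→F 8×12=96, S-η→F 2×2=4
  bandwidth cost 577, fixed 169 → total 746.
Compare {D, F}: bandwidth cost 433 + fixed 320 = 753.
Compare {E, F}: bandwidth cost 419 + fixed 362 = 781.
Compare {A}: bandwidth cost 527 + fixed 255 = 782.
All other subsets cost ≥ 753. Minimum total cost: 746.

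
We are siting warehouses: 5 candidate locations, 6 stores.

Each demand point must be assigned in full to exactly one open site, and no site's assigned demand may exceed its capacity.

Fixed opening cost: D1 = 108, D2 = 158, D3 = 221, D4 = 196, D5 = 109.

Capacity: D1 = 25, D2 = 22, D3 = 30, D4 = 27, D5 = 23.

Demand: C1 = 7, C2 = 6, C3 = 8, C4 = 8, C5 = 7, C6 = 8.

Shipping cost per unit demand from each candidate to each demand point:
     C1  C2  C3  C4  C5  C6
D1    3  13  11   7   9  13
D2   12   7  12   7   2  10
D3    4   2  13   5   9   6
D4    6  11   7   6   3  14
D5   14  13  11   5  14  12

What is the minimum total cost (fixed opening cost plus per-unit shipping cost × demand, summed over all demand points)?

567

Open {D1, D2}; cheapest assignment that respects the capacities:
  D1 (cap 25, load 23): C1, C3, C4 — cost 7×3 + 8×11 + 8×7 = 165
  D2 (cap 22, load 21): C2, C5, C6 — cost 6×7 + 7×2 + 8×10 = 136
  Shipping 301, fixed 266 → total 567.
  Any other capacity-feasible assignment to {D1, D2} ships for at least 301.
Compare {D1, D3}: its best feasible assignment gives total 601.
Compare {D1, D5}: its best feasible assignment gives total 603.
Every other set of open sites that can feasibly serve all demand totals ≥ 601 even under its best assignment. Minimum: 567.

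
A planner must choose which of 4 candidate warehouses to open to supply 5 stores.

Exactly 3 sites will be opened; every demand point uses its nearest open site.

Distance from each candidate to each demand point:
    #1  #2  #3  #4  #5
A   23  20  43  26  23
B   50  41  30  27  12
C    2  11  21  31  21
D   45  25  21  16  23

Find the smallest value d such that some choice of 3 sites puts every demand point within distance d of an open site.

21

Open {A, C, D}.
  Farthest demand point is #3 at distance 21 (to C); all others are ≤ 21.
With {B, C, D} the worst case is 21.
With {A, B, D} the worst case is 23.
No size-3 selection achieves below 21.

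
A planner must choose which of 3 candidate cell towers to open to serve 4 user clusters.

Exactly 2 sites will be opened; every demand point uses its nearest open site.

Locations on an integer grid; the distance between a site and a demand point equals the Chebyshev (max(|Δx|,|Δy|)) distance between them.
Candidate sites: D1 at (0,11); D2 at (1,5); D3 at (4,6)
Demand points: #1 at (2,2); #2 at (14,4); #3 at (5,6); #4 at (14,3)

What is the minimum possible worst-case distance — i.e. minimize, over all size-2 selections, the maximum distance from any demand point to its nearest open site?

Open {D1, D3}.
  Farthest demand point is #2 at distance 10 (to D3); all others are ≤ 10.
With {D2, D3} the worst case is 10.
With {D1, D2} the worst case is 13.
No size-2 selection achieves below 10.

10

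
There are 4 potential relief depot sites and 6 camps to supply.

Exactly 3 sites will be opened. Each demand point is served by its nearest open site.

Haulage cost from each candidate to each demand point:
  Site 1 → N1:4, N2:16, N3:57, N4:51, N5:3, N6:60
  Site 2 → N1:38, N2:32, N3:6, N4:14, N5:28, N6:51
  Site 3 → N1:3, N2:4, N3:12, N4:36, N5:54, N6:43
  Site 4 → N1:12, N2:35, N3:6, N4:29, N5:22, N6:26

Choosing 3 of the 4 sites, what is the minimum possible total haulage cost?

69

Open {Site 1, Site 2, Site 4}.
  N1→Site 1 4, N2→Site 1 16, N3→Site 2 6, N4→Site 2 14, N5→Site 1 3, N6→Site 4 26  ⇒ total 69.
Compare {Site 1, Site 3, Site 4}: total 71.
Compare {Site 1, Site 2, Site 3}: total 73.
No size-3 selection does better; minimum is 69.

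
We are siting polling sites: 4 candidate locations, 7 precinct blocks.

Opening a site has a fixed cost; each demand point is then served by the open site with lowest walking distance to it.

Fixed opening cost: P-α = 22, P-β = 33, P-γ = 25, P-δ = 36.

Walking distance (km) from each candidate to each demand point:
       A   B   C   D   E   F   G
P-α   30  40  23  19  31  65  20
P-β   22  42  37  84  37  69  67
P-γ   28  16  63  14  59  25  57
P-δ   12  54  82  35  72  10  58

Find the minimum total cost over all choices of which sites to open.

204

Open {P-α, P-γ}: assign each demand point to its cheapest open site.
  A→P-γ 28, B→P-γ 16, C→P-α 23, D→P-γ 14, E→P-α 31, F→P-γ 25, G→P-α 20
  walking distance 157, fixed 47 → total 204.
Compare {P-α, P-γ, P-δ}: walking distance 126 + fixed 83 = 209.
Compare {P-α, P-δ}: walking distance 155 + fixed 58 = 213.
Compare {P-α, P-β, P-γ}: walking distance 151 + fixed 80 = 231.
All other subsets cost ≥ 209. Minimum total cost: 204.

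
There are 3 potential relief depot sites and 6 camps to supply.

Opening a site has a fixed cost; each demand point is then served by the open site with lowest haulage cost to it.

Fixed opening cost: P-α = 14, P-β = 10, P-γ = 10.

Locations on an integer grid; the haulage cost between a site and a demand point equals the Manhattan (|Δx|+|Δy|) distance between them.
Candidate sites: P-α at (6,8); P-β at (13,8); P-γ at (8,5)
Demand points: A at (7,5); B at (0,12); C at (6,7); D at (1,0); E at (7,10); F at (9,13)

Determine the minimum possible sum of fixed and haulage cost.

Open {P-α}: assign each demand point to its cheapest open site.
  A→P-α 4, B→P-α 10, C→P-α 1, D→P-α 13, E→P-α 3, F→P-α 8
  haulage cost 39, fixed 14 → total 53.
Compare {P-γ}: haulage cost 47 + fixed 10 = 57.
Compare {P-α, P-γ}: haulage cost 35 + fixed 24 = 59.
Compare {P-α, P-β}: haulage cost 39 + fixed 24 = 63.
All other subsets cost ≥ 57. Minimum total cost: 53.

53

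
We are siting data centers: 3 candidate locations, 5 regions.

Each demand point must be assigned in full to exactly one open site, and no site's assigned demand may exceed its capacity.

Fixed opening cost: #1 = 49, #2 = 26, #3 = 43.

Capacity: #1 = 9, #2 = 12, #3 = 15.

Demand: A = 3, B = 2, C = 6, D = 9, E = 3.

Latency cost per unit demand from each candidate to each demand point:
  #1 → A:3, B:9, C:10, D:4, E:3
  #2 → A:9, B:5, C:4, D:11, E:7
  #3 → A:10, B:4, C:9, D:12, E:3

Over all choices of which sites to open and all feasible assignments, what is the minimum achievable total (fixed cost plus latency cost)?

Open {#1, #2, #3}; cheapest assignment that respects the capacities:
  #1 (cap 9, load 9): D — cost 9×4 = 36
  #2 (cap 12, load 9): A, C — cost 3×9 + 6×4 = 51
  #3 (cap 15, load 5): B, E — cost 2×4 + 3×3 = 17
  Shipping 104, fixed 118 → total 222.
  Any other capacity-feasible assignment to {#1, #2, #3} ships for at least 104.
Compare {#1, #3}: its best feasible assignment gives total 229.
Compare {#2, #3}: its best feasible assignment gives total 245.
Every other set of open sites that can feasibly serve all demand totals ≥ 229 even under its best assignment. Minimum: 222.

222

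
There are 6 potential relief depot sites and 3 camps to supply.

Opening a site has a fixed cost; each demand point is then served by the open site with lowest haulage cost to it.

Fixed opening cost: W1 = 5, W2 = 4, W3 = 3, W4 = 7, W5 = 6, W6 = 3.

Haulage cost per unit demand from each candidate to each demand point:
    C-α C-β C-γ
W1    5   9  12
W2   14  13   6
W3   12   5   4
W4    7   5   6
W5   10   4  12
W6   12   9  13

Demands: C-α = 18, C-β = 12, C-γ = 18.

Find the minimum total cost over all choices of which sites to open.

Open {W1, W3, W5}: assign each demand point to its cheapest open site.
  C-α→W1 18×5=90, C-β→W5 12×4=48, C-γ→W3 18×4=72
  haulage cost 210, fixed 14 → total 224.
Compare {W1, W3, W5, W6}: haulage cost 210 + fixed 17 = 227.
Compare {W1, W2, W3, W5}: haulage cost 210 + fixed 18 = 228.
Compare {W1, W3}: haulage cost 222 + fixed 8 = 230.
All other subsets cost ≥ 227. Minimum total cost: 224.

224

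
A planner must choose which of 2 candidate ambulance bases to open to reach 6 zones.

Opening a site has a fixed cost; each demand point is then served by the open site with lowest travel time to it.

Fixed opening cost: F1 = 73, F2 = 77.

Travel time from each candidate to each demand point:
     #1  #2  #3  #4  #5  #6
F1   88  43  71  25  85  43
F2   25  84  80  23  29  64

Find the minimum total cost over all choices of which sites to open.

Open {F2}: assign each demand point to its cheapest open site.
  #1→F2 25, #2→F2 84, #3→F2 80, #4→F2 23, #5→F2 29, #6→F2 64
  travel time 305, fixed 77 → total 382.
Compare {F1, F2}: travel time 234 + fixed 150 = 384.
Compare {F1}: travel time 355 + fixed 73 = 428.

382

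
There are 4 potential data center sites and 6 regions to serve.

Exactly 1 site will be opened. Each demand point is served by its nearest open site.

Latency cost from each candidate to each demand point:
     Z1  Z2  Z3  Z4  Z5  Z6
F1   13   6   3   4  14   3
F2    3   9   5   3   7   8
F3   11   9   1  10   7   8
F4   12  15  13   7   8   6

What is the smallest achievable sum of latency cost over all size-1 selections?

35

Open {F2}.
  Z1→F2 3, Z2→F2 9, Z3→F2 5, Z4→F2 3, Z5→F2 7, Z6→F2 8  ⇒ total 35.
Compare {F1}: total 43.
Compare {F3}: total 46.
No size-1 selection does better; minimum is 35.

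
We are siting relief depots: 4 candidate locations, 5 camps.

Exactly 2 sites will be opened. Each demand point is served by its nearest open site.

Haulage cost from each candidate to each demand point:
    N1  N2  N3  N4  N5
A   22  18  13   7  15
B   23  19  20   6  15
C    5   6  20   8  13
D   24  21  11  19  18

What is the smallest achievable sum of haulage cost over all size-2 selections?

43

Open {C, D}.
  N1→C 5, N2→C 6, N3→D 11, N4→C 8, N5→C 13  ⇒ total 43.
Compare {A, C}: total 44.
Compare {B, C}: total 50.
No size-2 selection does better; minimum is 43.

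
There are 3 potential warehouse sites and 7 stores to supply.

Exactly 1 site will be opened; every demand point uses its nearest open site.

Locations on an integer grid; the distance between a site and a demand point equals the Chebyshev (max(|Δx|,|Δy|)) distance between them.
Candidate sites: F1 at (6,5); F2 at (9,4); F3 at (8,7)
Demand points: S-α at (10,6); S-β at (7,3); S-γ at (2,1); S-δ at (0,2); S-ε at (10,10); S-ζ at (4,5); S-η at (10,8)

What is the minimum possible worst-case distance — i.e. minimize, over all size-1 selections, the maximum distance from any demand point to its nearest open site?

6

Open {F1}.
  Farthest demand point is S-δ at distance 6 (to F1); all others are ≤ 6.
With {F3} the worst case is 8.
With {F2} the worst case is 9.
No size-1 selection achieves below 6.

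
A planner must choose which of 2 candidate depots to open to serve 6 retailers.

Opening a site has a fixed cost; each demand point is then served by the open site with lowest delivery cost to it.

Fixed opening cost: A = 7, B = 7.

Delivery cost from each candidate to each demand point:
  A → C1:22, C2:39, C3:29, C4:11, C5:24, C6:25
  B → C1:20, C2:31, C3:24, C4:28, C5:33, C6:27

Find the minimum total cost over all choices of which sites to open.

149

Open {A, B}: assign each demand point to its cheapest open site.
  C1→B 20, C2→B 31, C3→B 24, C4→A 11, C5→A 24, C6→A 25
  delivery cost 135, fixed 14 → total 149.
Compare {A}: delivery cost 150 + fixed 7 = 157.
Compare {B}: delivery cost 163 + fixed 7 = 170.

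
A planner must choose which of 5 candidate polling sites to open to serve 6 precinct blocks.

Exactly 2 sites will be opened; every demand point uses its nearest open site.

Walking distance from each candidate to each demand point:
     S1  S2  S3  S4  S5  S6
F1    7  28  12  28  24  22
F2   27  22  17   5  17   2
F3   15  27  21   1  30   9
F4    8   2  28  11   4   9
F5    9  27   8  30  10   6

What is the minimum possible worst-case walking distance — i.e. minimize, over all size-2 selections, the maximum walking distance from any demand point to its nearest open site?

Open {F4, F5}.
  Farthest demand point is S4 at walking distance 11 (to F4); all others are ≤ 11.
With {F1, F4} the worst case is 12.
With {F2, F4} the worst case is 17.
No size-2 selection achieves below 11.

11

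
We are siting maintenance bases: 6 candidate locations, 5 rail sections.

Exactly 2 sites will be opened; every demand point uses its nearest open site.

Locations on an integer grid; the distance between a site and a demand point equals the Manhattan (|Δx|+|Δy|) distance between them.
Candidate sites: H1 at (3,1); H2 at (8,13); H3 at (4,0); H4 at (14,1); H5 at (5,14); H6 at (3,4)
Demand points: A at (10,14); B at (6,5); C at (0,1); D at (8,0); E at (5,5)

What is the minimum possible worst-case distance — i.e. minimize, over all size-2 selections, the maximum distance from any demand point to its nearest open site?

Open {H1, H2}.
  Farthest demand point is B at distance 7 (to H1); all others are ≤ 7.
With {H1, H5} the worst case is 7.
With {H2, H3} the worst case is 7.
No size-2 selection achieves below 7.

7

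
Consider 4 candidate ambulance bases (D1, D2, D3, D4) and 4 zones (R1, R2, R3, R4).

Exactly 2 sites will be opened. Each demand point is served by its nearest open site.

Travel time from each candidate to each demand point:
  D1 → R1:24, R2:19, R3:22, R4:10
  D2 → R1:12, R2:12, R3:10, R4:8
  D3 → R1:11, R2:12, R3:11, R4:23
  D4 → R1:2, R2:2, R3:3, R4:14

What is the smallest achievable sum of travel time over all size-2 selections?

Open {D2, D4}.
  R1→D4 2, R2→D4 2, R3→D4 3, R4→D2 8  ⇒ total 15.
Compare {D1, D4}: total 17.
Compare {D3, D4}: total 21.
No size-2 selection does better; minimum is 15.

15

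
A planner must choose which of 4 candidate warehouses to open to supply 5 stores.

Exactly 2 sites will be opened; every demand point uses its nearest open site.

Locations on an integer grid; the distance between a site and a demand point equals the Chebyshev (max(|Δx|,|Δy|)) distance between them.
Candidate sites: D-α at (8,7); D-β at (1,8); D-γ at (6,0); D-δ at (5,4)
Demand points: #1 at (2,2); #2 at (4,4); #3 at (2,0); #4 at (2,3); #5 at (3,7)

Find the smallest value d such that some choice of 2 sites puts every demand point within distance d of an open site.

4

Open {D-α, D-δ}.
  Farthest demand point is #3 at distance 4 (to D-δ); all others are ≤ 4.
With {D-β, D-γ} the worst case is 4.
With {D-β, D-δ} the worst case is 4.
No size-2 selection achieves below 4.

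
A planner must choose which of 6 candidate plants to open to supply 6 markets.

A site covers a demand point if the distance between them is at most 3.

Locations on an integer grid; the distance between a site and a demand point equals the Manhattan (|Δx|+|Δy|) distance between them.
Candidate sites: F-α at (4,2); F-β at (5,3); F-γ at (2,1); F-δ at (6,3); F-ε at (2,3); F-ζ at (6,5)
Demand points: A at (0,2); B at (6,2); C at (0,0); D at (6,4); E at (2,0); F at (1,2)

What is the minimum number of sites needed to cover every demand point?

Coverage sets (demand points within 3 of each site):
  F-α: {B, F}
  F-β: {B, D}
  F-γ: {A, C, E, F}
  F-δ: {B, D}
  F-ε: {A, E, F}
  F-ζ: {B, D}
No single site covers all 6 demand points.
But {F-β, F-γ} covers everything, so the minimum is 2.

2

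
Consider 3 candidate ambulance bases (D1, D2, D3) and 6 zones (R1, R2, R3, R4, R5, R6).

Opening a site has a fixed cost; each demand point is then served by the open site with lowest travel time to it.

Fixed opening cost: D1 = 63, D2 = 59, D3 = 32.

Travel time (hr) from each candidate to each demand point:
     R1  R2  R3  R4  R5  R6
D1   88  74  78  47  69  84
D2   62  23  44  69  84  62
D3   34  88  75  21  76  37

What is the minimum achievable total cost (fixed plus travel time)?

326

Open {D2, D3}: assign each demand point to its cheapest open site.
  R1→D3 34, R2→D2 23, R3→D2 44, R4→D3 21, R5→D3 76, R6→D3 37
  travel time 235, fixed 91 → total 326.
Compare {D3}: travel time 331 + fixed 32 = 363.
Compare {D1, D2, D3}: travel time 228 + fixed 154 = 382.
Compare {D2}: travel time 344 + fixed 59 = 403.
All other subsets cost ≥ 363. Minimum total cost: 326.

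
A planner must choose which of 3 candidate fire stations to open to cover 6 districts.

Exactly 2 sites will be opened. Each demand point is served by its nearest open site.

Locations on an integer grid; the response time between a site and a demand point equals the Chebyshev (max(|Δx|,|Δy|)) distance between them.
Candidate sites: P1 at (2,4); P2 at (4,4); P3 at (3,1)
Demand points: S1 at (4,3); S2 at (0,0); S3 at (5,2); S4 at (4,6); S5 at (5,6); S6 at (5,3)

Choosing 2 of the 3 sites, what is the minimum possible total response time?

Open {P2, P3}.
  S1→P2 1, S2→P3 3, S3→P2 2, S4→P2 2, S5→P2 2, S6→P2 1  ⇒ total 11.
Compare {P1, P2}: total 12.
Compare {P1, P3}: total 14.

11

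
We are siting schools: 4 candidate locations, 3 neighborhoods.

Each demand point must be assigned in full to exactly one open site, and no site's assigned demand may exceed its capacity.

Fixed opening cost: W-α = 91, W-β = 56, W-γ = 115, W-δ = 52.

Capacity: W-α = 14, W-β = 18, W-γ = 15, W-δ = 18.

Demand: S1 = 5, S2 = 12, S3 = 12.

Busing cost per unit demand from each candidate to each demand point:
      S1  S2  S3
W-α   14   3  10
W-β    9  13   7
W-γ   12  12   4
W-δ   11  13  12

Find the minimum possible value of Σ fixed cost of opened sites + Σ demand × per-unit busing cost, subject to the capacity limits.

Open {W-α, W-β}; cheapest assignment that respects the capacities:
  W-α (cap 14, load 12): S2 — cost 12×3 = 36
  W-β (cap 18, load 17): S1, S3 — cost 5×9 + 12×7 = 129
  Shipping 165, fixed 147 → total 312.
  Any other capacity-feasible assignment to {W-α, W-β} ships for at least 165.
Compare {W-α, W-β, W-δ}: its best feasible assignment gives total 364.
Compare {W-α, W-δ}: its best feasible assignment gives total 378.
Every other set of open sites that can feasibly serve all demand totals ≥ 364 even under its best assignment. Minimum: 312.

312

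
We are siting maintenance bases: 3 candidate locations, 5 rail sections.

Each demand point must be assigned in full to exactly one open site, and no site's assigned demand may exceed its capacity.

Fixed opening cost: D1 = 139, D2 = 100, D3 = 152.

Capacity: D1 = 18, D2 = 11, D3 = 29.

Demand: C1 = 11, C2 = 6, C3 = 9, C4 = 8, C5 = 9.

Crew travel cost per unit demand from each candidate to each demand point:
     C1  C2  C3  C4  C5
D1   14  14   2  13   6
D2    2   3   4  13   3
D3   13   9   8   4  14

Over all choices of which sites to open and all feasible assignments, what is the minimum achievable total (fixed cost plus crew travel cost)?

571

Open {D1, D2, D3}; cheapest assignment that respects the capacities:
  D1 (cap 18, load 18): C3, C5 — cost 9×2 + 9×6 = 72
  D2 (cap 11, load 11): C1 — cost 11×2 = 22
  D3 (cap 29, load 14): C2, C4 — cost 6×9 + 8×4 = 86
  Shipping 180, fixed 391 → total 571.
  Any other capacity-feasible assignment to {D1, D2, D3} ships for at least 180.
Compare {D1, D3}: its best feasible assignment gives total 592.
Every other set of open sites that can feasibly serve all demand totals ≥ 592 even under its best assignment. Minimum: 571.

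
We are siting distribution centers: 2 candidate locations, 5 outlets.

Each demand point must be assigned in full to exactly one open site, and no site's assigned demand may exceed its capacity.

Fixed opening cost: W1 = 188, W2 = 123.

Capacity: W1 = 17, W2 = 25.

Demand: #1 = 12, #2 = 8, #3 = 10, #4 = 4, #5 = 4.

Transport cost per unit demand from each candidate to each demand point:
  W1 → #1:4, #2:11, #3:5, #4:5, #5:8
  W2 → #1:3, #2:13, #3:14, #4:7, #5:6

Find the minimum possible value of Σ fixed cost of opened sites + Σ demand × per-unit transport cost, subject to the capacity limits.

545

Open {W1, W2}; cheapest assignment that respects the capacities:
  W1 (cap 17, load 14): #3, #4 — cost 10×5 + 4×5 = 70
  W2 (cap 25, load 24): #1, #2, #5 — cost 12×3 + 8×13 + 4×6 = 164
  Shipping 234, fixed 311 → total 545.
  Any other capacity-feasible assignment to {W1, W2} ships for at least 234.
Total demand is 38 and no other set of sites has combined capacity ≥ 38, so {W1, W2} is the only feasible choice of open sites. Minimum: 545.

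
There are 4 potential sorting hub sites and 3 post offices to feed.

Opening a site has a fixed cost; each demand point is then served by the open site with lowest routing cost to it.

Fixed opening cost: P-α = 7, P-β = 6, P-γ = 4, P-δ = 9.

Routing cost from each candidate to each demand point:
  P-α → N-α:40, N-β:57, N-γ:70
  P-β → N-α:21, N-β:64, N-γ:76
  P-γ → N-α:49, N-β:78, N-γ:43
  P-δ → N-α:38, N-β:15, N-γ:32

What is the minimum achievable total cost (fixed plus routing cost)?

Open {P-β, P-δ}: assign each demand point to its cheapest open site.
  N-α→P-β 21, N-β→P-δ 15, N-γ→P-δ 32
  routing cost 68, fixed 15 → total 83.
Compare {P-β, P-γ, P-δ}: routing cost 68 + fixed 19 = 87.
Compare {P-α, P-β, P-δ}: routing cost 68 + fixed 22 = 90.
Compare {P-δ}: routing cost 85 + fixed 9 = 94.
All other subsets cost ≥ 87. Minimum total cost: 83.

83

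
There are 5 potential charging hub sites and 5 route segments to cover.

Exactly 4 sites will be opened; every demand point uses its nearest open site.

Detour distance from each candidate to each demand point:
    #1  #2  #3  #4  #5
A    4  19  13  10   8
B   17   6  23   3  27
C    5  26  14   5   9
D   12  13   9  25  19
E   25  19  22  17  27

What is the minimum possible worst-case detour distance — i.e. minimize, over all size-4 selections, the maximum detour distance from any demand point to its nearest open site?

9

Open {A, B, C, D}.
  Farthest demand point is #3 at detour distance 9 (to D); all others are ≤ 9.
With {A, B, D, E} the worst case is 9.
With {B, C, D, E} the worst case is 9.
No size-4 selection achieves below 9.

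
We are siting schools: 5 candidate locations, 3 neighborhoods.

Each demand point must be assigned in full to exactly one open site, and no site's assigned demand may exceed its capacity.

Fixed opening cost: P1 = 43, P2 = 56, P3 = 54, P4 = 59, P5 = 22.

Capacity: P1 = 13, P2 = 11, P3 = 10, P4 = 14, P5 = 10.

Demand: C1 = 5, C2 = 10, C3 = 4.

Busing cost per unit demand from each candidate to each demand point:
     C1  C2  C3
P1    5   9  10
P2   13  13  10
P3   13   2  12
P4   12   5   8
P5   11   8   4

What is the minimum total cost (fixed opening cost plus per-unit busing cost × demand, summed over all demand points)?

Open {P3, P5}; cheapest assignment that respects the capacities:
  P3 (cap 10, load 10): C2 — cost 10×2 = 20
  P5 (cap 10, load 9): C1, C3 — cost 5×11 + 4×4 = 71
  Shipping 91, fixed 76 → total 167.
  Any other capacity-feasible assignment to {P3, P5} ships for at least 91.
Compare {P1, P3, P5}: its best feasible assignment gives total 180.
Compare {P1, P3}: its best feasible assignment gives total 182.
Every other set of open sites that can feasibly serve all demand totals ≥ 180 even under its best assignment. Minimum: 167.

167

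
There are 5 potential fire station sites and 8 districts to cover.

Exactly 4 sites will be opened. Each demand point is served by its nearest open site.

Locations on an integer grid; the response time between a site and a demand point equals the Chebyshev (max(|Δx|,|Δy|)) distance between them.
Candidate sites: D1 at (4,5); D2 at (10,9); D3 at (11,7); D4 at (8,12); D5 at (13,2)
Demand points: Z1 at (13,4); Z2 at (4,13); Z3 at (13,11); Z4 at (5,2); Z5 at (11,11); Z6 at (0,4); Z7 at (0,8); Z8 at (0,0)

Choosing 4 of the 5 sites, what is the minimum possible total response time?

27

Open {D1, D2, D4, D5}.
  Z1→D5 2, Z2→D4 4, Z3→D2 3, Z4→D1 3, Z5→D2 2, Z6→D1 4, Z7→D1 4, Z8→D1 5  ⇒ total 27.
Compare {D1, D2, D3, D4}: total 28.
Compare {D1, D2, D3, D5}: total 29.
No size-4 selection does better; minimum is 27.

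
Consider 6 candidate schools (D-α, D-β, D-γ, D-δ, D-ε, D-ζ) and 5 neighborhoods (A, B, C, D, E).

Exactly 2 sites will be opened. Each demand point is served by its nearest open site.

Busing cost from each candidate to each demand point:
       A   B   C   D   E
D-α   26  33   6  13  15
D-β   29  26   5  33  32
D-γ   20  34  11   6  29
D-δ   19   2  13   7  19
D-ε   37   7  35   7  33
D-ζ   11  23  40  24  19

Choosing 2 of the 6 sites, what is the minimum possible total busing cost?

Open {D-α, D-δ}.
  A→D-δ 19, B→D-δ 2, C→D-α 6, D→D-δ 7, E→D-α 15  ⇒ total 49.
Compare {D-β, D-δ}: total 52.
Compare {D-δ, D-ζ}: total 52.
No size-2 selection does better; minimum is 49.

49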